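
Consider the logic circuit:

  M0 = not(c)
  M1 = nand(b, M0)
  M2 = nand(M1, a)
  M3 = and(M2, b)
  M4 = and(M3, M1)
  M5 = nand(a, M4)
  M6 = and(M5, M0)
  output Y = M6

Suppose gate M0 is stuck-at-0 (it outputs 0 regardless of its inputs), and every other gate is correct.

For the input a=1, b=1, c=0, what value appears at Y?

Propagate with M0 forced: M0=0 [stuck-at-0], M1=1, M2=0, M3=0, M4=0, M5=1, M6=0.
So Y = 0. (Without the fault it would be 1.)

0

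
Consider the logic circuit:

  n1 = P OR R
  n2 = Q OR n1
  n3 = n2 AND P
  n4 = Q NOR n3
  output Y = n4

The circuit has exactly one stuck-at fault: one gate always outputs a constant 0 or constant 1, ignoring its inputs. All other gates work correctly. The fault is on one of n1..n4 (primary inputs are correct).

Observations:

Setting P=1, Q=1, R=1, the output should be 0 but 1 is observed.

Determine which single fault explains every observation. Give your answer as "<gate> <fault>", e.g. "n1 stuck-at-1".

n4 stuck-at-1

Fault-free values for test 1 (P=1, Q=1, R=1): n1=1, n2=1, n3=1, n4=0, giving Y=0. Observed 1.
Test 1: faults giving observed 1 are {n4 stuck-at-1}.
Only n4 stuck-at-1 is consistent with every test.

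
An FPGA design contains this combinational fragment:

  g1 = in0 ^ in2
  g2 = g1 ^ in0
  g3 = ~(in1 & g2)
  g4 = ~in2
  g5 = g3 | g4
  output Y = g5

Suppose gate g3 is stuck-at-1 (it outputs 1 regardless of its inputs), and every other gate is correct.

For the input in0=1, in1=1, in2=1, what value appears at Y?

Propagate with g3 forced: g1=0, g2=1, g3=1 [stuck-at-1], g4=0, g5=1.
So Y = 1. (Without the fault it would be 0.)

1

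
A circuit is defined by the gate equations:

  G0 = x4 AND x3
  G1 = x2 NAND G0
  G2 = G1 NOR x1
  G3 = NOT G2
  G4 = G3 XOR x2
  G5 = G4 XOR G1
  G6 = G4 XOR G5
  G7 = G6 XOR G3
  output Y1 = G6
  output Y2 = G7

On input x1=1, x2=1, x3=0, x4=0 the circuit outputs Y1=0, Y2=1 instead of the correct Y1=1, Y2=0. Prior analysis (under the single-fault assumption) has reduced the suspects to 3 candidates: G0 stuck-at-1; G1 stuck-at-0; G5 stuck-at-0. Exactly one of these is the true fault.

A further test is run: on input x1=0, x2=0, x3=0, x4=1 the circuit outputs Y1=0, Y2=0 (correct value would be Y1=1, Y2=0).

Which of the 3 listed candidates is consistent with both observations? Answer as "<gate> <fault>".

Evaluate each candidate on input x1=0, x2=0, x3=0, x4=1:
  G0 stuck-at-1: G0=1 [stuck-at-1], G1=1, G2=0, G3=1, G4=1, G5=0, G6=1, G7=0 → Y1=1, Y2=0 — eliminated
  G1 stuck-at-0: G0=0, G1=0 [stuck-at-0], G2=1, G3=0, G4=0, G5=0, G6=0, G7=0 → Y1=0, Y2=0 — matches
  G5 stuck-at-0: G0=0, G1=1, G2=0, G3=1, G4=1, G5=0 [stuck-at-0], G6=1, G7=0 → Y1=1, Y2=0 — eliminated
Only G1 stuck-at-0 reproduces the observed Y1=0, Y2=0.

G1 stuck-at-0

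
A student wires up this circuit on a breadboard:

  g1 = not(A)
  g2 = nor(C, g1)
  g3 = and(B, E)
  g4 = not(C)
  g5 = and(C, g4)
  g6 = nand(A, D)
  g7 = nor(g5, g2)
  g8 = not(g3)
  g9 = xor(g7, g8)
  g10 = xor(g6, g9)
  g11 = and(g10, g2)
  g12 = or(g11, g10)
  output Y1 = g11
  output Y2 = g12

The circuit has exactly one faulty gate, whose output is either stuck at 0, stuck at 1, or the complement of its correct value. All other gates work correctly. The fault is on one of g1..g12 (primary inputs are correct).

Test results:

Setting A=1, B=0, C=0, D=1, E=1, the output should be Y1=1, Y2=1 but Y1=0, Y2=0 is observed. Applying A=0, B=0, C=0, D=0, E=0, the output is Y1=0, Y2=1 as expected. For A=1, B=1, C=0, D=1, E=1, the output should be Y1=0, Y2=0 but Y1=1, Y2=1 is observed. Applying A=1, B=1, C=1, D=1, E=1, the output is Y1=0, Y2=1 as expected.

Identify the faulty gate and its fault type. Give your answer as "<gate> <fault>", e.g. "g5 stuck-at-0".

Fault-free values for test 1 (A=1, B=0, C=0, D=1, E=1): g1=0, g2=1, g3=0, g4=1, g5=0, g6=0, g7=0, g8=1, g9=1, g10=1, g11=1, g12=1, giving Y1=1, Y2=1. Observed Y1=0, Y2=0.
Test 1: faults giving observed Y1=0, Y2=0 are {g1 stuck-at-1, g1 inverted output, g2 stuck-at-0, g2 inverted output, g3 stuck-at-1, g3 inverted output, g6 stuck-at-1, g6 inverted output, g7 stuck-at-1, g7 inverted output, g8 stuck-at-0, g8 inverted output, g9 stuck-at-0, g9 inverted output, g10 stuck-at-0, g10 inverted output}.
Test 2 (A=0, B=0, C=0, D=0, E=0): fault-free g1=1, g2=0, g3=0, g4=1, g5=0, g6=1, g7=1, g8=1, g9=0, g10=1, g11=0, g12=1 → Y1=0, Y2=1; observed Y1=0, Y2=1. Eliminates g1 inverted output, g2 inverted output, g3 stuck-at-1, g3 inverted output, g6 inverted output, g7 inverted output, g8 stuck-at-0, g8 inverted output, g9 inverted output, g10 stuck-at-0, g10 inverted output.
Test 3 (A=1, B=1, C=0, D=1, E=1): fault-free g1=0, g2=1, g3=1, g4=1, g5=0, g6=0, g7=0, g8=0, g9=0, g10=0, g11=0, g12=0 → Y1=0, Y2=0; observed Y1=1, Y2=1. Eliminates g1 stuck-at-1, g2 stuck-at-0, g9 stuck-at-0.
Test 4 (A=1, B=1, C=1, D=1, E=1): fault-free g1=0, g2=0, g3=1, g4=0, g5=0, g6=0, g7=1, g8=0, g9=1, g10=1, g11=0, g12=1 → Y1=0, Y2=1; observed Y1=0, Y2=1. Eliminates g6 stuck-at-1.
Only g7 stuck-at-1 is consistent with every test.

g7 stuck-at-1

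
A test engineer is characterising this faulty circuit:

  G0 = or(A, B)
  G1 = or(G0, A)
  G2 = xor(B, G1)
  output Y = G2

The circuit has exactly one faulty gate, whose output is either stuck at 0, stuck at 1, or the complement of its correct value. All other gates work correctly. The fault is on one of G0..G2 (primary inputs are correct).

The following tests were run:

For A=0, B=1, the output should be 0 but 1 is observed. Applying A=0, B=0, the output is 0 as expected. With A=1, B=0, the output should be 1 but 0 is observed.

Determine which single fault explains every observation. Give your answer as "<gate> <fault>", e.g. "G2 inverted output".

G1 stuck-at-0

Fault-free values for test 1 (A=0, B=1): G0=1, G1=1, G2=0, giving Y=0. Observed 1.
Test 1: faults giving observed 1 are {G0 stuck-at-0, G0 inverted output, G1 stuck-at-0, G1 inverted output, G2 stuck-at-1, G2 inverted output}.
Test 2 (A=0, B=0): fault-free G0=0, G1=0, G2=0 → 0; observed 0. Eliminates G0 inverted output, G1 inverted output, G2 stuck-at-1, G2 inverted output.
Test 3 (A=1, B=0): fault-free G0=1, G1=1, G2=1 → 1; observed 0. Eliminates G0 stuck-at-0.
Only G1 stuck-at-0 is consistent with every test.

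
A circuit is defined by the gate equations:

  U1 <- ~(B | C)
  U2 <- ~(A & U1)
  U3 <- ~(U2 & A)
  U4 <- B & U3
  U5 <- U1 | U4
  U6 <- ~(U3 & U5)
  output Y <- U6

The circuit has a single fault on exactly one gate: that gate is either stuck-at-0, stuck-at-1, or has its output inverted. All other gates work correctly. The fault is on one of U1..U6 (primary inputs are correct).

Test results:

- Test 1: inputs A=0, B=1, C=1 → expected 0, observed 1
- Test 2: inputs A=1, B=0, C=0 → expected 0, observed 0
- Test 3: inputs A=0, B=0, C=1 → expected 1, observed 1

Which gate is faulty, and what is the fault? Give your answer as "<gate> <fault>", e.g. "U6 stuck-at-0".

U4 stuck-at-0

Fault-free values for test 1 (A=0, B=1, C=1): U1=0, U2=1, U3=1, U4=1, U5=1, U6=0, giving Y=0. Observed 1.
Test 1: faults giving observed 1 are {U3 stuck-at-0, U3 inverted output, U4 stuck-at-0, U4 inverted output, U5 stuck-at-0, U5 inverted output, U6 stuck-at-1, U6 inverted output}.
Test 2 (A=1, B=0, C=0): fault-free U1=1, U2=0, U3=1, U4=0, U5=1, U6=0 → 0; observed 0. Eliminates U3 stuck-at-0, U3 inverted output, U5 stuck-at-0, U5 inverted output, U6 stuck-at-1, U6 inverted output.
Test 3 (A=0, B=0, C=1): fault-free U1=0, U2=1, U3=1, U4=0, U5=0, U6=1 → 1; observed 1. Eliminates U4 inverted output.
Only U4 stuck-at-0 is consistent with every test.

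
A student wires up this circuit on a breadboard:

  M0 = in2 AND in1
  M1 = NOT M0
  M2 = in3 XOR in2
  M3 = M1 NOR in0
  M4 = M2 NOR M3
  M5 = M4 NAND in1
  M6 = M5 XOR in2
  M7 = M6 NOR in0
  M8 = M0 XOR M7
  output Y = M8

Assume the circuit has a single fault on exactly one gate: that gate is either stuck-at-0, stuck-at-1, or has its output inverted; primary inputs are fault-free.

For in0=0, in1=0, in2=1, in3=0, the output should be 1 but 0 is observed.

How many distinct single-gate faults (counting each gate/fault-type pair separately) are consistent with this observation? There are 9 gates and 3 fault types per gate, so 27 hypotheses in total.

Fault-free: M0=0, M1=1, M2=1, M3=0, M4=0, M5=1, M6=0, M7=1, M8=1 → 1. Observed 0.
  M0: stuck-at-1, inverted output ✓; others ✗
  M1: none of the 3 fault types match ✗
  M2: none of the 3 fault types match ✗
  M3: none of the 3 fault types match ✗
  M4: none of the 3 fault types match ✗
  M5: stuck-at-0, inverted output ✓; others ✗
  M6: stuck-at-1, inverted output ✓; others ✗
  M7: stuck-at-0, inverted output ✓; others ✗
  M8: stuck-at-0, inverted output ✓; others ✗
Consistent faults: {M0 stuck-at-1, M0 inverted output, M5 stuck-at-0, M5 inverted output, M6 stuck-at-1, M6 inverted output, M7 stuck-at-0, M7 inverted output, M8 stuck-at-0, M8 inverted output} — 10 in all.

10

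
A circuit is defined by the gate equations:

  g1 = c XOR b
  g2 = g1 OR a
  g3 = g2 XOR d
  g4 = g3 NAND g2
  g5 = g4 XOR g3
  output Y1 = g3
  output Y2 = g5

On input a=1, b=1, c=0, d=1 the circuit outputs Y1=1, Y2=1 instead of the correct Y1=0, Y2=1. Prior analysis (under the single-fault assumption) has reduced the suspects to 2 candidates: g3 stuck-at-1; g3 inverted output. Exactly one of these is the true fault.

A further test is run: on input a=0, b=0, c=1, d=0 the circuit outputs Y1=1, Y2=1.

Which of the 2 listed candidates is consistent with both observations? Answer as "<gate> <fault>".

g3 stuck-at-1

Evaluate each candidate on input a=0, b=0, c=1, d=0:
  g3 stuck-at-1: g1=1, g2=1, g3=1 [stuck-at-1], g4=0, g5=1 → Y1=1, Y2=1 — matches
  g3 inverted output: g1=1, g2=1, g3=0 [inverted output], g4=1, g5=1 → Y1=0, Y2=1 — eliminated
Only g3 stuck-at-1 reproduces the observed Y1=1, Y2=1.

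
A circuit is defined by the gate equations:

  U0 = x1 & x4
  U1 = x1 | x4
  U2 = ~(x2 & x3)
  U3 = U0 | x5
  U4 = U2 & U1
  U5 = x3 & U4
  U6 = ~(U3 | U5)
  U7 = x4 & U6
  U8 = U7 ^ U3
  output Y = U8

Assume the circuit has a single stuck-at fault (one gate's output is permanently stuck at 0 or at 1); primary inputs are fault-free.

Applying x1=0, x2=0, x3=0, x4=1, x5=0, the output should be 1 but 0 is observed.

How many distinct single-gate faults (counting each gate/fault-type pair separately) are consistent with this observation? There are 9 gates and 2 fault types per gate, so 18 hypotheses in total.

Fault-free: U0=0, U1=1, U2=1, U3=0, U4=1, U5=0, U6=1, U7=1, U8=1 → 1. Observed 0.
  U0: none of the 2 fault types match ✗
  U1: none of the 2 fault types match ✗
  U2: none of the 2 fault types match ✗
  U3: none of the 2 fault types match ✗
  U4: none of the 2 fault types match ✗
  U5: stuck-at-1 ✓; others ✗
  U6: stuck-at-0 ✓; others ✗
  U7: stuck-at-0 ✓; others ✗
  U8: stuck-at-0 ✓; others ✗
Consistent faults: {U5 stuck-at-1, U6 stuck-at-0, U7 stuck-at-0, U8 stuck-at-0} — 4 in all.

4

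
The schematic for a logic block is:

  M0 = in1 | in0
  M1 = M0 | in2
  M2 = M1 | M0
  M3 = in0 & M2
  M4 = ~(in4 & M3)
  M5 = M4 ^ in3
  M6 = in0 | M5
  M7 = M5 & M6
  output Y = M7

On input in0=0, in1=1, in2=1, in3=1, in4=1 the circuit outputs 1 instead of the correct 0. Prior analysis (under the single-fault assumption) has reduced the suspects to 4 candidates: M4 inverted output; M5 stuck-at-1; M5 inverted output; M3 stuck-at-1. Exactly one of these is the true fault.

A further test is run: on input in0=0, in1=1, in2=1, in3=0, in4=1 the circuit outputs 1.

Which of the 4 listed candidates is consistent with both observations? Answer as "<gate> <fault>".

Evaluate each candidate on input in0=0, in1=1, in2=1, in3=0, in4=1:
  M4 inverted output: M0=1, M1=1, M2=1, M3=0, M4=0 [inverted output], M5=0, M6=0, M7=0 → 0 — eliminated
  M5 stuck-at-1: M0=1, M1=1, M2=1, M3=0, M4=1, M5=1 [stuck-at-1], M6=1, M7=1 → 1 — matches
  M5 inverted output: M0=1, M1=1, M2=1, M3=0, M4=1, M5=0 [inverted output], M6=0, M7=0 → 0 — eliminated
  M3 stuck-at-1: M0=1, M1=1, M2=1, M3=1 [stuck-at-1], M4=0, M5=0, M6=0, M7=0 → 0 — eliminated
Only M5 stuck-at-1 reproduces the observed 1.

M5 stuck-at-1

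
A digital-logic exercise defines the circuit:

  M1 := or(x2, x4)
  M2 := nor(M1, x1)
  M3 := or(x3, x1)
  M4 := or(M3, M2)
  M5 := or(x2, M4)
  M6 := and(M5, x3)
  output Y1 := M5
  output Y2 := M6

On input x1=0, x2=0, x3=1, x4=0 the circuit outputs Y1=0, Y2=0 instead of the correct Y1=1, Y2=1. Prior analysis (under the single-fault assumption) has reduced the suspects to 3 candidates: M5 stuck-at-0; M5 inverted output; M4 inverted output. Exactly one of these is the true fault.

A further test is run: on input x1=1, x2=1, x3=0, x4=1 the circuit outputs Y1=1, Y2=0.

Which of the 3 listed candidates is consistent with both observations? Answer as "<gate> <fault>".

Evaluate each candidate on input x1=1, x2=1, x3=0, x4=1:
  M5 stuck-at-0: M1=1, M2=0, M3=1, M4=1, M5=0 [stuck-at-0], M6=0 → Y1=0, Y2=0 — eliminated
  M5 inverted output: M1=1, M2=0, M3=1, M4=1, M5=0 [inverted output], M6=0 → Y1=0, Y2=0 — eliminated
  M4 inverted output: M1=1, M2=0, M3=1, M4=0 [inverted output], M5=1, M6=0 → Y1=1, Y2=0 — matches
Only M4 inverted output reproduces the observed Y1=1, Y2=0.

M4 inverted output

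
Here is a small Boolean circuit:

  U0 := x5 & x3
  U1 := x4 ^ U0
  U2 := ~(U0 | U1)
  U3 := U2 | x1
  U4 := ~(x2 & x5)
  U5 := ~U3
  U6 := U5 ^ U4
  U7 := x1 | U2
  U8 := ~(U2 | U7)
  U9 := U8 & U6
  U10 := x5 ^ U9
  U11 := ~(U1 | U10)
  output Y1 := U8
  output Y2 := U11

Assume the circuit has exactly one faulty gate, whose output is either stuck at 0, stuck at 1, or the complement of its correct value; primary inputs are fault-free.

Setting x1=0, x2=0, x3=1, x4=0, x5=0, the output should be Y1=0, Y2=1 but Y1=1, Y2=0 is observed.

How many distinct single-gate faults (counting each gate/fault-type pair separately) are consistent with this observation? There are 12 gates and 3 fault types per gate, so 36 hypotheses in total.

6

Fault-free: U0=0, U1=0, U2=1, U3=1, U4=1, U5=0, U6=1, U7=1, U8=0, U9=0, U10=0, U11=1 → Y1=0, Y2=1. Observed Y1=1, Y2=0.
  U0: stuck-at-1, inverted output ✓; others ✗
  U1: stuck-at-1, inverted output ✓; others ✗
  U2: none of the 3 fault types match ✗
  U3: none of the 3 fault types match ✗
  U4: none of the 3 fault types match ✗
  U5: none of the 3 fault types match ✗
  U6: none of the 3 fault types match ✗
  U7: none of the 3 fault types match ✗
  U8: stuck-at-1, inverted output ✓; others ✗
  U9: none of the 3 fault types match ✗
  U10: none of the 3 fault types match ✗
  U11: none of the 3 fault types match ✗
Consistent faults: {U0 stuck-at-1, U0 inverted output, U1 stuck-at-1, U1 inverted output, U8 stuck-at-1, U8 inverted output} — 6 in all.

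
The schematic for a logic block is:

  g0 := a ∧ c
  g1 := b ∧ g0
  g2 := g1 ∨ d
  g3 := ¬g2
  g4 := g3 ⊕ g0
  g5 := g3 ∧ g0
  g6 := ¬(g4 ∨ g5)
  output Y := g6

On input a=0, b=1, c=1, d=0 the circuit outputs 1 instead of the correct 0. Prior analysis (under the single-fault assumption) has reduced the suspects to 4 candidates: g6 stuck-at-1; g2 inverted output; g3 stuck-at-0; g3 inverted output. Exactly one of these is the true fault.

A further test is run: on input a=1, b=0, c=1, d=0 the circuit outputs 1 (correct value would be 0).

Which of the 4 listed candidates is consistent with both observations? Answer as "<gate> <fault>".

Evaluate each candidate on input a=1, b=0, c=1, d=0:
  g6 stuck-at-1: g0=1, g1=0, g2=0, g3=1, g4=0, g5=1, g6=1 [stuck-at-1] → 1 — matches
  g2 inverted output: g0=1, g1=0, g2=1 [inverted output], g3=0, g4=1, g5=0, g6=0 → 0 — eliminated
  g3 stuck-at-0: g0=1, g1=0, g2=0, g3=0 [stuck-at-0], g4=1, g5=0, g6=0 → 0 — eliminated
  g3 inverted output: g0=1, g1=0, g2=0, g3=0 [inverted output], g4=1, g5=0, g6=0 → 0 — eliminated
Only g6 stuck-at-1 reproduces the observed 1.

g6 stuck-at-1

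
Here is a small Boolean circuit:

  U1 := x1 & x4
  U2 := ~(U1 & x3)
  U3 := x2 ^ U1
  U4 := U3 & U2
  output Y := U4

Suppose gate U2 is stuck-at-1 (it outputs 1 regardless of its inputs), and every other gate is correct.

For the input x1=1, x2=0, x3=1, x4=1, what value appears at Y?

Propagate with U2 forced: U1=1, U2=1 [stuck-at-1], U3=1, U4=1.
So Y = 1. (Without the fault it would be 0.)

1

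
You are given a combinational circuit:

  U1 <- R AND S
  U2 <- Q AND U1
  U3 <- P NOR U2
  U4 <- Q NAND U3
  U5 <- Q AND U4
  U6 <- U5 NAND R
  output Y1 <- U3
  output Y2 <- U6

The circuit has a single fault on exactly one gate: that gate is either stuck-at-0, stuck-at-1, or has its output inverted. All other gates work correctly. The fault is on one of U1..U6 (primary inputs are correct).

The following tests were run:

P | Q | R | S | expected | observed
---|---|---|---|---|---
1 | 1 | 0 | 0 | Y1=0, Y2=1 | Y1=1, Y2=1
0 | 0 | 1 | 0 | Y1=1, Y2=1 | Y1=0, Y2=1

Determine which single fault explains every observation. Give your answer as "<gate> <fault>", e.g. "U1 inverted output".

Fault-free values for test 1 (P=1, Q=1, R=0, S=0): U1=0, U2=0, U3=0, U4=1, U5=1, U6=1, giving Y1=0, Y2=1. Observed Y1=1, Y2=1.
Test 1: faults giving observed Y1=1, Y2=1 are {U3 stuck-at-1, U3 inverted output}.
Test 2 (P=0, Q=0, R=1, S=0): fault-free U1=0, U2=0, U3=1, U4=1, U5=0, U6=1 → Y1=1, Y2=1; observed Y1=0, Y2=1. Eliminates U3 stuck-at-1.
Only U3 inverted output is consistent with every test.

U3 inverted output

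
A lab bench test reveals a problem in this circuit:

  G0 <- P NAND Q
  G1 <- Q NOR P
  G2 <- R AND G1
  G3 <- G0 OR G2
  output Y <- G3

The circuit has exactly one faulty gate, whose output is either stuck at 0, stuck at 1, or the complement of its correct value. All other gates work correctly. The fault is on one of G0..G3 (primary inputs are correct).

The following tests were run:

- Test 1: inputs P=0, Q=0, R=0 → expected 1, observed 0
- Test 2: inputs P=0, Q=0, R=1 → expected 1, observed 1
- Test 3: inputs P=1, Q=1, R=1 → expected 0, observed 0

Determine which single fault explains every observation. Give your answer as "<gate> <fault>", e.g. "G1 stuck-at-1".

G0 stuck-at-0

Fault-free values for test 1 (P=0, Q=0, R=0): G0=1, G1=1, G2=0, G3=1, giving Y=1. Observed 0.
Test 1: faults giving observed 0 are {G0 stuck-at-0, G0 inverted output, G3 stuck-at-0, G3 inverted output}.
Test 2 (P=0, Q=0, R=1): fault-free G0=1, G1=1, G2=1, G3=1 → 1; observed 1. Eliminates G3 stuck-at-0, G3 inverted output.
Test 3 (P=1, Q=1, R=1): fault-free G0=0, G1=0, G2=0, G3=0 → 0; observed 0. Eliminates G0 inverted output.
Only G0 stuck-at-0 is consistent with every test.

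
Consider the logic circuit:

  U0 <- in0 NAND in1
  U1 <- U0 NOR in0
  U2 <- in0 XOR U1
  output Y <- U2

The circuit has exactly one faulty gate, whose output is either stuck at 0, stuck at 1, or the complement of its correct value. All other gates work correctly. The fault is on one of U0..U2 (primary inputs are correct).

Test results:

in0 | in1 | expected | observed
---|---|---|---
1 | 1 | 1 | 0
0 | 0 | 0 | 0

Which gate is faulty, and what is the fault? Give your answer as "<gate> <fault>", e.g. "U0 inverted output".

U2 stuck-at-0

Fault-free values for test 1 (in0=1, in1=1): U0=0, U1=0, U2=1, giving Y=1. Observed 0.
Test 1: faults giving observed 0 are {U1 stuck-at-1, U1 inverted output, U2 stuck-at-0, U2 inverted output}.
Test 2 (in0=0, in1=0): fault-free U0=1, U1=0, U2=0 → 0; observed 0. Eliminates U1 stuck-at-1, U1 inverted output, U2 inverted output.
Only U2 stuck-at-0 is consistent with every test.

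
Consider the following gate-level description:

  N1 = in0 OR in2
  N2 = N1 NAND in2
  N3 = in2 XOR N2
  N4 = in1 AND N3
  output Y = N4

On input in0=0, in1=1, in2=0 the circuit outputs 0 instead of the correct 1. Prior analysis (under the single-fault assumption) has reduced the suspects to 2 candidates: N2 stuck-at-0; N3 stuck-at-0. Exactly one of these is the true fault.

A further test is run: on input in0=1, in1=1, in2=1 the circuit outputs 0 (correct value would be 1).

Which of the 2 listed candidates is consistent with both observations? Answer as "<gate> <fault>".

Evaluate each candidate on input in0=1, in1=1, in2=1:
  N2 stuck-at-0: N1=1, N2=0 [stuck-at-0], N3=1, N4=1 → 1 — eliminated
  N3 stuck-at-0: N1=1, N2=0, N3=0 [stuck-at-0], N4=0 → 0 — matches
Only N3 stuck-at-0 reproduces the observed 0.

N3 stuck-at-0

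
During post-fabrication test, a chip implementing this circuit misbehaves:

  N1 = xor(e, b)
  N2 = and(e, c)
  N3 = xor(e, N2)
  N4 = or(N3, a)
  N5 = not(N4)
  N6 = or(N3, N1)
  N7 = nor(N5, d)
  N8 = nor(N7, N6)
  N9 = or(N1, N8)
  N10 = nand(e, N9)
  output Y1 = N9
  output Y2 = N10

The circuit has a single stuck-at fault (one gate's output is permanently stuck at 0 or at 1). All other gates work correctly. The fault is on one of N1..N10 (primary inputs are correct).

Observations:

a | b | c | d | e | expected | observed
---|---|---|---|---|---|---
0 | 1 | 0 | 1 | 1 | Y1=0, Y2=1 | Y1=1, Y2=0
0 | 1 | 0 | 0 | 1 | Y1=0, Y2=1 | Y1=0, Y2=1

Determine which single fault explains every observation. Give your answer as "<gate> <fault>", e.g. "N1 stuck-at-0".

N6 stuck-at-0

Fault-free values for test 1 (a=0, b=1, c=0, d=1, e=1): N1=0, N2=0, N3=1, N4=1, N5=0, N6=1, N7=0, N8=0, N9=0, N10=1, giving Y1=0, Y2=1. Observed Y1=1, Y2=0.
Test 1: faults giving observed Y1=1, Y2=0 are {N1 stuck-at-1, N2 stuck-at-1, N3 stuck-at-0, N6 stuck-at-0, N8 stuck-at-1, N9 stuck-at-1}.
Test 2 (a=0, b=1, c=0, d=0, e=1): fault-free N1=0, N2=0, N3=1, N4=1, N5=0, N6=1, N7=1, N8=0, N9=0, N10=1 → Y1=0, Y2=1; observed Y1=0, Y2=1. Eliminates N1 stuck-at-1, N2 stuck-at-1, N3 stuck-at-0, N8 stuck-at-1, N9 stuck-at-1.
Only N6 stuck-at-0 is consistent with every test.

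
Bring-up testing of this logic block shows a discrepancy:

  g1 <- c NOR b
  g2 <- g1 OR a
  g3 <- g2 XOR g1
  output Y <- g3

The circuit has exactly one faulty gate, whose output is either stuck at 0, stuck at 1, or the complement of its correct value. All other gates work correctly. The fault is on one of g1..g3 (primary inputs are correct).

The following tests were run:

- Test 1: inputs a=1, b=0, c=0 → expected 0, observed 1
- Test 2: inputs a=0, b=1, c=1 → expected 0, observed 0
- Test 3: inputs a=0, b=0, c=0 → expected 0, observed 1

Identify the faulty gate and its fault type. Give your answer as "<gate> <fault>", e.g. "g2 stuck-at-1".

g2 stuck-at-0

Fault-free values for test 1 (a=1, b=0, c=0): g1=1, g2=1, g3=0, giving Y=0. Observed 1.
Test 1: faults giving observed 1 are {g1 stuck-at-0, g1 inverted output, g2 stuck-at-0, g2 inverted output, g3 stuck-at-1, g3 inverted output}.
Test 2 (a=0, b=1, c=1): fault-free g1=0, g2=0, g3=0 → 0; observed 0. Eliminates g2 inverted output, g3 stuck-at-1, g3 inverted output.
Test 3 (a=0, b=0, c=0): fault-free g1=1, g2=1, g3=0 → 0; observed 1. Eliminates g1 stuck-at-0, g1 inverted output.
Only g2 stuck-at-0 is consistent with every test.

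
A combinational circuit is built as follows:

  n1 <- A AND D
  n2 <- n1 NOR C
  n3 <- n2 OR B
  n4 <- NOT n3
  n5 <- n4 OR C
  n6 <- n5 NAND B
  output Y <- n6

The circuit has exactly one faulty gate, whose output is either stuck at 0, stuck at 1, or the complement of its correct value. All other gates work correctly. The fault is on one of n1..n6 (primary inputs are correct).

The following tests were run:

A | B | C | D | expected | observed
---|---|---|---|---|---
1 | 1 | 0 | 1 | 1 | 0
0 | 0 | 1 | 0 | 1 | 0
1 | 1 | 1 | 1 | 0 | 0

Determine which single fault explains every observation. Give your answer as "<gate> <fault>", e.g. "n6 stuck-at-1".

Fault-free values for test 1 (A=1, B=1, C=0, D=1): n1=1, n2=0, n3=1, n4=0, n5=0, n6=1, giving Y=1. Observed 0.
Test 1: faults giving observed 0 are {n3 stuck-at-0, n3 inverted output, n4 stuck-at-1, n4 inverted output, n5 stuck-at-1, n5 inverted output, n6 stuck-at-0, n6 inverted output}.
Test 2 (A=0, B=0, C=1, D=0): fault-free n1=0, n2=0, n3=0, n4=1, n5=1, n6=1 → 1; observed 0. Eliminates n3 stuck-at-0, n3 inverted output, n4 stuck-at-1, n4 inverted output, n5 stuck-at-1, n5 inverted output.
Test 3 (A=1, B=1, C=1, D=1): fault-free n1=1, n2=0, n3=1, n4=0, n5=1, n6=0 → 0; observed 0. Eliminates n6 inverted output.
Only n6 stuck-at-0 is consistent with every test.

n6 stuck-at-0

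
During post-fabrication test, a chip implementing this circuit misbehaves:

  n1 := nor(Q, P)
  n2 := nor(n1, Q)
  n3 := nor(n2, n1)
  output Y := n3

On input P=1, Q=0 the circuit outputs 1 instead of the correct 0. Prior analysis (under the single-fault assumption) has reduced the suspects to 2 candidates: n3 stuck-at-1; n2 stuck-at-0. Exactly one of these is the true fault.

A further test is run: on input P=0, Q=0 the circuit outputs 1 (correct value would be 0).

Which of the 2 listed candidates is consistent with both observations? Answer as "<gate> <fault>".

n3 stuck-at-1

Evaluate each candidate on input P=0, Q=0:
  n3 stuck-at-1: n1=1, n2=0, n3=1 [stuck-at-1] → 1 — matches
  n2 stuck-at-0: n1=1, n2=0 [stuck-at-0], n3=0 → 0 — eliminated
Only n3 stuck-at-1 reproduces the observed 1.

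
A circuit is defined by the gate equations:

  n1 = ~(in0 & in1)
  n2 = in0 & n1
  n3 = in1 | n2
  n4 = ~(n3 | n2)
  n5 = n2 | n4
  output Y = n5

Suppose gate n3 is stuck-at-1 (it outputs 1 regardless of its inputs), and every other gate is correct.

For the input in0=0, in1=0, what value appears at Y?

0

Propagate with n3 forced: n1=1, n2=0, n3=1 [stuck-at-1], n4=0, n5=0.
So Y = 0. (Without the fault it would be 1.)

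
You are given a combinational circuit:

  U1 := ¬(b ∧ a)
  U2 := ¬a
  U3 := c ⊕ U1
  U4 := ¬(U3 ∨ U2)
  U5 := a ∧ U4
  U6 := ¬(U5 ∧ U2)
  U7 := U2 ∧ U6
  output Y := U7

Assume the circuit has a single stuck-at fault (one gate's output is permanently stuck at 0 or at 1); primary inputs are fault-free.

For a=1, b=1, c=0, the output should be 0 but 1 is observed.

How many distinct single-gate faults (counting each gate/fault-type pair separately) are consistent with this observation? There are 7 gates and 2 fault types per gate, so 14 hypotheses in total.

2

Fault-free: U1=0, U2=0, U3=0, U4=1, U5=1, U6=1, U7=0 → 0. Observed 1.
  U1 stuck-at-0: output 0 ✗
  U1 stuck-at-1: output 0 ✗
  U2 stuck-at-0: output 0 ✗
  U2 stuck-at-1: output 1 ✓
  U3 stuck-at-0: output 0 ✗
  U3 stuck-at-1: output 0 ✗
  U4 stuck-at-0: output 0 ✗
  U4 stuck-at-1: output 0 ✗
  U5 stuck-at-0: output 0 ✗
  U5 stuck-at-1: output 0 ✗
  U6 stuck-at-0: output 0 ✗
  U6 stuck-at-1: output 0 ✗
  U7 stuck-at-0: output 0 ✗
  U7 stuck-at-1: output 1 ✓
Consistent faults: {U2 stuck-at-1, U7 stuck-at-1} — 2 in all.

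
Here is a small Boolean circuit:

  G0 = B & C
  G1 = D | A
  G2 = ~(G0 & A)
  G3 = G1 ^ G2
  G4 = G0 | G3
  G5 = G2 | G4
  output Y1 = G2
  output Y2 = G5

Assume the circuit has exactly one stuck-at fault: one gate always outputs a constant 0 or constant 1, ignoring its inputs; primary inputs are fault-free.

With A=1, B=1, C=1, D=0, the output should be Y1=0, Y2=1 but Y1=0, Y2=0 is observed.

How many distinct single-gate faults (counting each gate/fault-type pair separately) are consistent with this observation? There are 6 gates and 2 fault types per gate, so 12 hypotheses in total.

2

Fault-free: G0=1, G1=1, G2=0, G3=1, G4=1, G5=1 → Y1=0, Y2=1. Observed Y1=0, Y2=0.
  G0 stuck-at-0: output Y1=1, Y2=1 ✗
  G0 stuck-at-1: output Y1=0, Y2=1 ✗
  G1 stuck-at-0: output Y1=0, Y2=1 ✗
  G1 stuck-at-1: output Y1=0, Y2=1 ✗
  G2 stuck-at-0: output Y1=0, Y2=1 ✗
  G2 stuck-at-1: output Y1=1, Y2=1 ✗
  G3 stuck-at-0: output Y1=0, Y2=1 ✗
  G3 stuck-at-1: output Y1=0, Y2=1 ✗
  G4 stuck-at-0: output Y1=0, Y2=0 ✓
  G4 stuck-at-1: output Y1=0, Y2=1 ✗
  G5 stuck-at-0: output Y1=0, Y2=0 ✓
  G5 stuck-at-1: output Y1=0, Y2=1 ✗
Consistent faults: {G4 stuck-at-0, G5 stuck-at-0} — 2 in all.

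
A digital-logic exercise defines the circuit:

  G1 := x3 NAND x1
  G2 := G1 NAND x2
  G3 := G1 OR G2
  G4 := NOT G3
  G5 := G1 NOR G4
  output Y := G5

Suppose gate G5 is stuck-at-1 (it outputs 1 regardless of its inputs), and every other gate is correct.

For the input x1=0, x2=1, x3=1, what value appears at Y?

1

Propagate with G5 forced: G1=1, G2=0, G3=1, G4=0, G5=1 [stuck-at-1].
So Y = 1. (Without the fault it would be 0.)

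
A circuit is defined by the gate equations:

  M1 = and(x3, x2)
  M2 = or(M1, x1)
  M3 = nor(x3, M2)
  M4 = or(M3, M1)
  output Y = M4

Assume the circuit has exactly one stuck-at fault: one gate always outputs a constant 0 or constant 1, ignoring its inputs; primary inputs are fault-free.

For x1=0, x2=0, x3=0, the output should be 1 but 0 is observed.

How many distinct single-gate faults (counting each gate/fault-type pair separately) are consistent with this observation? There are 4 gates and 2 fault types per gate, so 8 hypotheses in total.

Fault-free: M1=0, M2=0, M3=1, M4=1 → 1. Observed 0.
  M1 stuck-at-0: output 1 ✗
  M1 stuck-at-1: output 1 ✗
  M2 stuck-at-0: output 1 ✗
  M2 stuck-at-1: output 0 ✓
  M3 stuck-at-0: output 0 ✓
  M3 stuck-at-1: output 1 ✗
  M4 stuck-at-0: output 0 ✓
  M4 stuck-at-1: output 1 ✗
Consistent faults: {M2 stuck-at-1, M3 stuck-at-0, M4 stuck-at-0} — 3 in all.

3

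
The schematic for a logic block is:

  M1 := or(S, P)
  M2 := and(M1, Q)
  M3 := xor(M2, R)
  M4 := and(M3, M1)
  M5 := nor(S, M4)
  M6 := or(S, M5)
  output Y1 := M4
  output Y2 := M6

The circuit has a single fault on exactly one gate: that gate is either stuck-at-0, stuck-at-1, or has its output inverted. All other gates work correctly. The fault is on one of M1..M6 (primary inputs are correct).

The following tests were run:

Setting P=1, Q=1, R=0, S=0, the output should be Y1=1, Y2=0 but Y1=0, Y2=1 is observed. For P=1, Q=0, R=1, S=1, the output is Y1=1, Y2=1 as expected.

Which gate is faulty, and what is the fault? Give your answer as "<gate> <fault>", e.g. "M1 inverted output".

M2 stuck-at-0

Fault-free values for test 1 (P=1, Q=1, R=0, S=0): M1=1, M2=1, M3=1, M4=1, M5=0, M6=0, giving Y1=1, Y2=0. Observed Y1=0, Y2=1.
Test 1: faults giving observed Y1=0, Y2=1 are {M1 stuck-at-0, M1 inverted output, M2 stuck-at-0, M2 inverted output, M3 stuck-at-0, M3 inverted output, M4 stuck-at-0, M4 inverted output}.
Test 2 (P=1, Q=0, R=1, S=1): fault-free M1=1, M2=0, M3=1, M4=1, M5=0, M6=1 → Y1=1, Y2=1; observed Y1=1, Y2=1. Eliminates M1 stuck-at-0, M1 inverted output, M2 inverted output, M3 stuck-at-0, M3 inverted output, M4 stuck-at-0, M4 inverted output.
Only M2 stuck-at-0 is consistent with every test.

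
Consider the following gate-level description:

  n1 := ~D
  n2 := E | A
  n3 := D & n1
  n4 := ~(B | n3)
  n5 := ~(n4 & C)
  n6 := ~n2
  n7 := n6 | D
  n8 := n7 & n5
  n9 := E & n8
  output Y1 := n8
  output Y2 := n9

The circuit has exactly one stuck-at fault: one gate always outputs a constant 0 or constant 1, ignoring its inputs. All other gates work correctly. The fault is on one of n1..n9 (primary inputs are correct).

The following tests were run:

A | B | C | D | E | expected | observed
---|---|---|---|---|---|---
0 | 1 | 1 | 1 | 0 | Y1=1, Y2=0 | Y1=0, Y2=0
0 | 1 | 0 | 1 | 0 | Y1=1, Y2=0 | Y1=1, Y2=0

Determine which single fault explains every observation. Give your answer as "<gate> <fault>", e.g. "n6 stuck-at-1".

n4 stuck-at-1

Fault-free values for test 1 (A=0, B=1, C=1, D=1, E=0): n1=0, n2=0, n3=0, n4=0, n5=1, n6=1, n7=1, n8=1, n9=0, giving Y1=1, Y2=0. Observed Y1=0, Y2=0.
Test 1: faults giving observed Y1=0, Y2=0 are {n4 stuck-at-1, n5 stuck-at-0, n7 stuck-at-0, n8 stuck-at-0}.
Test 2 (A=0, B=1, C=0, D=1, E=0): fault-free n1=0, n2=0, n3=0, n4=0, n5=1, n6=1, n7=1, n8=1, n9=0 → Y1=1, Y2=0; observed Y1=1, Y2=0. Eliminates n5 stuck-at-0, n7 stuck-at-0, n8 stuck-at-0.
Only n4 stuck-at-1 is consistent with every test.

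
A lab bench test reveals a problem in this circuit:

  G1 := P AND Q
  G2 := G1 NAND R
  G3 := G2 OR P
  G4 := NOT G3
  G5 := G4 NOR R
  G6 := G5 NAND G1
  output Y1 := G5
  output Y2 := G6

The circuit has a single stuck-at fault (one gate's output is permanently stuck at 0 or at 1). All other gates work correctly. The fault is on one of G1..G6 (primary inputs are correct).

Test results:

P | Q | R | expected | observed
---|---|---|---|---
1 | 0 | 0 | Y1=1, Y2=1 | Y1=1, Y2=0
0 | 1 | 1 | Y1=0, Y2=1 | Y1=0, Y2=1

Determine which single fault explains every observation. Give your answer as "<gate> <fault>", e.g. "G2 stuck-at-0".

G1 stuck-at-1

Fault-free values for test 1 (P=1, Q=0, R=0): G1=0, G2=1, G3=1, G4=0, G5=1, G6=1, giving Y1=1, Y2=1. Observed Y1=1, Y2=0.
Test 1: faults giving observed Y1=1, Y2=0 are {G1 stuck-at-1, G6 stuck-at-0}.
Test 2 (P=0, Q=1, R=1): fault-free G1=0, G2=1, G3=1, G4=0, G5=0, G6=1 → Y1=0, Y2=1; observed Y1=0, Y2=1. Eliminates G6 stuck-at-0.
Only G1 stuck-at-1 is consistent with every test.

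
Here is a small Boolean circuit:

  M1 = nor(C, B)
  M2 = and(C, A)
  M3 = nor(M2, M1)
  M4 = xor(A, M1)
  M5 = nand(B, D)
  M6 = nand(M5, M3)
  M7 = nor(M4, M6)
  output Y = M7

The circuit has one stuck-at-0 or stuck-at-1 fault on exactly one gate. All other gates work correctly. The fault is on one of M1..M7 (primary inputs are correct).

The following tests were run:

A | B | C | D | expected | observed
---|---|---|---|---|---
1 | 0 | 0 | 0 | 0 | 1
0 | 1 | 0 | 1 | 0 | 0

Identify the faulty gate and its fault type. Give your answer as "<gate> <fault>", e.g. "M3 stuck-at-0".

M3 stuck-at-1

Fault-free values for test 1 (A=1, B=0, C=0, D=0): M1=1, M2=0, M3=0, M4=0, M5=1, M6=1, M7=0, giving Y=0. Observed 1.
Test 1: faults giving observed 1 are {M3 stuck-at-1, M6 stuck-at-0, M7 stuck-at-1}.
Test 2 (A=0, B=1, C=0, D=1): fault-free M1=0, M2=0, M3=1, M4=0, M5=0, M6=1, M7=0 → 0; observed 0. Eliminates M6 stuck-at-0, M7 stuck-at-1.
Only M3 stuck-at-1 is consistent with every test.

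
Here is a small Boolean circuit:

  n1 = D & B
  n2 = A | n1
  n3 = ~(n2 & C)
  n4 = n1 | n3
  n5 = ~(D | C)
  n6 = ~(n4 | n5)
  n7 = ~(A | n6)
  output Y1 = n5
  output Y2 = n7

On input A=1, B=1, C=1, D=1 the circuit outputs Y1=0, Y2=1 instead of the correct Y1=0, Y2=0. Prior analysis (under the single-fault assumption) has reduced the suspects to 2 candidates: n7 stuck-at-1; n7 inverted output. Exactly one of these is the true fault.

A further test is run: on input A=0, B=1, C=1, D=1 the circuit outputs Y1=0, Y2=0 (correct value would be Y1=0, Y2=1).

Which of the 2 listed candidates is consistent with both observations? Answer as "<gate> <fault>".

n7 inverted output

Evaluate each candidate on input A=0, B=1, C=1, D=1:
  n7 stuck-at-1: n1=1, n2=1, n3=0, n4=1, n5=0, n6=0, n7=1 [stuck-at-1] → Y1=0, Y2=1 — eliminated
  n7 inverted output: n1=1, n2=1, n3=0, n4=1, n5=0, n6=0, n7=0 [inverted output] → Y1=0, Y2=0 — matches
Only n7 inverted output reproduces the observed Y1=0, Y2=0.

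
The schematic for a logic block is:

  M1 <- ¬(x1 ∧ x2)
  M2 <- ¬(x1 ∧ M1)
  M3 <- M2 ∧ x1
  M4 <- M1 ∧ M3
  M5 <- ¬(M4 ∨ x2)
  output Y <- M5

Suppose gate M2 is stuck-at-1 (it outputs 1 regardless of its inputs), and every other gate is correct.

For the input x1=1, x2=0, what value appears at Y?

0

Propagate with M2 forced: M1=1, M2=1 [stuck-at-1], M3=1, M4=1, M5=0.
So Y = 0. (Without the fault it would be 1.)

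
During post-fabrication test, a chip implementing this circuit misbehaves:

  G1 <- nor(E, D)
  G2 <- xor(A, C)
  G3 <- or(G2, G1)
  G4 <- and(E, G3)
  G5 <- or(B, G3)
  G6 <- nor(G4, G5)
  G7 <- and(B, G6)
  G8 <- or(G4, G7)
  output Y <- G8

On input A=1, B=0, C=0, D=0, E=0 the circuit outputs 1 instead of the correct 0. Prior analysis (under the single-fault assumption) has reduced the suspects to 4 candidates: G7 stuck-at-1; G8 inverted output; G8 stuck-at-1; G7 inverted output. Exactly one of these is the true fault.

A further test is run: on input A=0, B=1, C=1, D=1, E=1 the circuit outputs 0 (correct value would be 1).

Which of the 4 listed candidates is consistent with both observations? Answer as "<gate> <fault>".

Evaluate each candidate on input A=0, B=1, C=1, D=1, E=1:
  G7 stuck-at-1: G1=0, G2=1, G3=1, G4=1, G5=1, G6=0, G7=1 [stuck-at-1], G8=1 → 1 — eliminated
  G8 inverted output: G1=0, G2=1, G3=1, G4=1, G5=1, G6=0, G7=0, G8=0 [inverted output] → 0 — matches
  G8 stuck-at-1: G1=0, G2=1, G3=1, G4=1, G5=1, G6=0, G7=0, G8=1 [stuck-at-1] → 1 — eliminated
  G7 inverted output: G1=0, G2=1, G3=1, G4=1, G5=1, G6=0, G7=1 [inverted output], G8=1 → 1 — eliminated
Only G8 inverted output reproduces the observed 0.

G8 inverted output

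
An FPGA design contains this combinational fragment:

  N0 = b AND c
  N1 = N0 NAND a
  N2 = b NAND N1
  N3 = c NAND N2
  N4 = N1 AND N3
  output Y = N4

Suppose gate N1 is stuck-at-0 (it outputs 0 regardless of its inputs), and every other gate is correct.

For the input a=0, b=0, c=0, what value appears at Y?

0

Propagate with N1 forced: N0=0, N1=0 [stuck-at-0], N2=1, N3=1, N4=0.
So Y = 0. (Without the fault it would be 1.)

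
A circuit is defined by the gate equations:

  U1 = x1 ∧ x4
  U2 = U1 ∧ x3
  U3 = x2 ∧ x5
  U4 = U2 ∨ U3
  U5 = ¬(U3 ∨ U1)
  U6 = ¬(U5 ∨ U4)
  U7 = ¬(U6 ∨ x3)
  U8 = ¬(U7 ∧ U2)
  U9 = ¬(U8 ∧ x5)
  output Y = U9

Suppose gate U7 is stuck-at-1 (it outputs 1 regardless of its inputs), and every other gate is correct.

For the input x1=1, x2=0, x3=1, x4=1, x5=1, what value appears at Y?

1

Propagate with U7 forced: U1=1, U2=1, U3=0, U4=1, U5=0, U6=0, U7=1 [stuck-at-1], U8=0, U9=1.
So Y = 1. (Without the fault it would be 0.)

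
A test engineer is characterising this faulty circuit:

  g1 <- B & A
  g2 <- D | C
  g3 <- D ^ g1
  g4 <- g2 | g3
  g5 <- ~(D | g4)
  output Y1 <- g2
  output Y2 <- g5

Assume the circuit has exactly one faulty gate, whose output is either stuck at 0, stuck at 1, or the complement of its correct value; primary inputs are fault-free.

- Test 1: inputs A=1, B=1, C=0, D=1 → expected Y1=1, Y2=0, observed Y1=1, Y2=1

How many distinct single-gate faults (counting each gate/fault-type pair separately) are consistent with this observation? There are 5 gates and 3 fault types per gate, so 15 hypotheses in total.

2

Fault-free: g1=1, g2=1, g3=0, g4=1, g5=0 → Y1=1, Y2=0. Observed Y1=1, Y2=1.
  g1: none of the 3 fault types match ✗
  g2: none of the 3 fault types match ✗
  g3: none of the 3 fault types match ✗
  g4: none of the 3 fault types match ✗
  g5: stuck-at-1, inverted output ✓; others ✗
Consistent faults: {g5 stuck-at-1, g5 inverted output} — 2 in all.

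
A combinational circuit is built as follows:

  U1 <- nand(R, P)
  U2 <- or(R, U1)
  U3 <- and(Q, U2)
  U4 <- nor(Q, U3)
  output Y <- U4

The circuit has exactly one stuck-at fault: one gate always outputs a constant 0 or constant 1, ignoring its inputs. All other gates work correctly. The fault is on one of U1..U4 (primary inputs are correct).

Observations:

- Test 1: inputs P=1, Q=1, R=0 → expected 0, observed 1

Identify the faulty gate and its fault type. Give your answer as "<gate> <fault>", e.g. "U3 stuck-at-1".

Fault-free values for test 1 (P=1, Q=1, R=0): U1=1, U2=1, U3=1, U4=0, giving Y=0. Observed 1.
Test 1: faults giving observed 1 are {U4 stuck-at-1}.
Only U4 stuck-at-1 is consistent with every test.

U4 stuck-at-1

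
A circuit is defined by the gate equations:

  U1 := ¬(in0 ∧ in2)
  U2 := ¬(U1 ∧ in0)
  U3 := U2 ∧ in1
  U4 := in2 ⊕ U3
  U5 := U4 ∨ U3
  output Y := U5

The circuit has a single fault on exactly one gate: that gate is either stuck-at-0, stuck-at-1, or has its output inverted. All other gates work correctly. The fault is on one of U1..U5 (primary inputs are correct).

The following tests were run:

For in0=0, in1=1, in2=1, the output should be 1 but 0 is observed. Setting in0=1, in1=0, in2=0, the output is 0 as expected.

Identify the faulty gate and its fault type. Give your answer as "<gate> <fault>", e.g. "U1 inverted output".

U5 stuck-at-0

Fault-free values for test 1 (in0=0, in1=1, in2=1): U1=1, U2=1, U3=1, U4=0, U5=1, giving Y=1. Observed 0.
Test 1: faults giving observed 0 are {U5 stuck-at-0, U5 inverted output}.
Test 2 (in0=1, in1=0, in2=0): fault-free U1=1, U2=0, U3=0, U4=0, U5=0 → 0; observed 0. Eliminates U5 inverted output.
Only U5 stuck-at-0 is consistent with every test.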